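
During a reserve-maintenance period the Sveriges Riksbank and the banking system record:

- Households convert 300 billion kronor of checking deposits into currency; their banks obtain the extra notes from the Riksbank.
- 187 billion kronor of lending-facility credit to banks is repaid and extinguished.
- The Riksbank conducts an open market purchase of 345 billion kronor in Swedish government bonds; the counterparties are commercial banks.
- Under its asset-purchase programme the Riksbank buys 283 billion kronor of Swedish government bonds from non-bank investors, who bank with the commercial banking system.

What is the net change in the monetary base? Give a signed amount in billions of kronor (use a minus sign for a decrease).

Currency withdrawal 300 billion kronor: just a shift between currency and reserves — both are base money → 0.
Discount-window repayment 187 billion kronor: Riksbank balance sheet contracts → −187B.
OMO purchase (from banks) 345 billion kronor: Riksbank balance sheet expands → +345B.
Asset purchase (from non-banks) 283 billion kronor: Riksbank balance sheet expands → +283B.
Net: 0 − 187 + 345 + 283 = +441 billion.

+441 billion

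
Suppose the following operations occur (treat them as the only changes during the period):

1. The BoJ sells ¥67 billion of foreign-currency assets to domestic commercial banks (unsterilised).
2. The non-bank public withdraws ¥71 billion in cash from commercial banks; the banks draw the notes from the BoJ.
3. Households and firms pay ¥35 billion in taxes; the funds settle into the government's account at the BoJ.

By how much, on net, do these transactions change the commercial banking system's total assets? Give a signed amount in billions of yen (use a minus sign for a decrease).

FX sale ¥67 billion: just an asset swap on bank balance sheets → 0.
Currency withdrawal ¥71 billion: bank balance sheets shrink → −¥71B.
Government account inflow ¥35 billion: bank balance sheets shrink → −¥35B.
Net: 0 − 71 − 35 = -¥106 billion.

-¥106 billion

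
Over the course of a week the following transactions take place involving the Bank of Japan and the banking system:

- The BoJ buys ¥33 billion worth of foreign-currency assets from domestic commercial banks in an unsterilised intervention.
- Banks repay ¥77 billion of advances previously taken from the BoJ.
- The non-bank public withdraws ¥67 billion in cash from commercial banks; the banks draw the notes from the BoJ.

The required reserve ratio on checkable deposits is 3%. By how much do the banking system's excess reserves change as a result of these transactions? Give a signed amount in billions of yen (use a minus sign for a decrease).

-¥108.99 billion

FX purchase ¥33 billion: reserves +¥33B, deposits 0.
Discount-window repayment ¥77 billion: reserves −¥77B, deposits 0.
Currency withdrawal ¥67 billion: reserves −¥67B, deposits −¥67B.
Totals: Δreserves = −¥111B, Δdeposits = −¥67B.
Δrequired reserves = 3% × −¥67B = −¥2.01B.
Δexcess reserves = Δreserves − Δrequired = −¥111B − (−¥2.01B) = -¥108.99 billion.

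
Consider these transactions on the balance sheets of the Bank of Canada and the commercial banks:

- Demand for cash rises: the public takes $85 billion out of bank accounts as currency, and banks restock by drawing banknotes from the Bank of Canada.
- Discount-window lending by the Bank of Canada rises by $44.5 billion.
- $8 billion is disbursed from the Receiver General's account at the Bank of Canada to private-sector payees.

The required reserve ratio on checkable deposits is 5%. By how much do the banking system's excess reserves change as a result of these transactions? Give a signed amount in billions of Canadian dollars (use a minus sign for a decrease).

-$28.65 billion

Currency withdrawal $85 billion: reserves −$85B, deposits −$85B.
Discount-window loan $44.5 billion: reserves +$44.5B, deposits 0.
Government spending $8 billion: reserves +$8B, deposits +$8B.
Totals: Δreserves = −$32.5B, Δdeposits = −$77B.
Δrequired reserves = 5% × −$77B = −$3.85B.
Δexcess reserves = Δreserves − Δrequired = −$32.5B − (−$3.85B) = -$28.65 billion.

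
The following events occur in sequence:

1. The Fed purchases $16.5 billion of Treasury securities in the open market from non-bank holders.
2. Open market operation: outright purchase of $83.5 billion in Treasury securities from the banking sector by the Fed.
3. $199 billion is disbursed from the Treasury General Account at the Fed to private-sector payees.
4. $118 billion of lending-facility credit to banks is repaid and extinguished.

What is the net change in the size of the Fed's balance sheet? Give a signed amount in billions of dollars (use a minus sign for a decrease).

Fed balance sheet:
  Assets:      Securities +$100B, Loans to banks −$118B
  Liabilities: Bank reserves +$181B, Government deposits −$199B
Change in total Fed assets = -$18 billion.

-$18 billion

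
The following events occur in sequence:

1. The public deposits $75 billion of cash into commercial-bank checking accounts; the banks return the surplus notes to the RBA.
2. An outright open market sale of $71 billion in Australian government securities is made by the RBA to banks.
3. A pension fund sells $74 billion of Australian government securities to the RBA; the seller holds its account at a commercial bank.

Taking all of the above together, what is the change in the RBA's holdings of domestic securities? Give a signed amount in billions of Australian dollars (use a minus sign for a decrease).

Currency deposit $75 billion: the RBA's securities portfolio is untouched → 0.
OMO sale (to banks) $71 billion: securities removed from the RBA's portfolio → −$71B.
Asset purchase (from non-banks) $74 billion: securities added to the RBA's portfolio → +$74B.
Net: 0 − 71 + 74 = +$3 billion.

+$3 billion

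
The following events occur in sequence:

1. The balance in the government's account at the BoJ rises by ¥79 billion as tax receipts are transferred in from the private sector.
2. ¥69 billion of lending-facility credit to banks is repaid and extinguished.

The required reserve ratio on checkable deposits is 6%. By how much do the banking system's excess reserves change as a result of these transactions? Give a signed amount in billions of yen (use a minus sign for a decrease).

Government account inflow ¥79 billion: reserves −¥79B, deposits −¥79B.
Discount-window repayment ¥69 billion: reserves −¥69B, deposits 0.
Totals: Δreserves = −¥148B, Δdeposits = −¥79B.
Δrequired reserves = 6% × −¥79B = −¥4.74B.
Δexcess reserves = Δreserves − Δrequired = −¥148B − (−¥4.74B) = -¥143.26 billion.

-¥143.26 billion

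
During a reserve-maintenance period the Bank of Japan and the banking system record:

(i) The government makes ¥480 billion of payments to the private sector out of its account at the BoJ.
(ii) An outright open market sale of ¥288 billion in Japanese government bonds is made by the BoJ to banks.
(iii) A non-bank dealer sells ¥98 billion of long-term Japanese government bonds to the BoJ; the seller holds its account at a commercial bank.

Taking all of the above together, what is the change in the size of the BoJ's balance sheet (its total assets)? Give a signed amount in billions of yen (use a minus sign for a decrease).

-¥190 billion

Government spending ¥480 billion: only the composition of liabilities changes → 0.
OMO sale (to banks) ¥288 billion: a BoJ asset is shed → −¥288B.
Asset purchase (from non-banks) ¥98 billion: a BoJ asset is acquired → +¥98B.
Net: 0 − 288 + 98 = -¥190 billion.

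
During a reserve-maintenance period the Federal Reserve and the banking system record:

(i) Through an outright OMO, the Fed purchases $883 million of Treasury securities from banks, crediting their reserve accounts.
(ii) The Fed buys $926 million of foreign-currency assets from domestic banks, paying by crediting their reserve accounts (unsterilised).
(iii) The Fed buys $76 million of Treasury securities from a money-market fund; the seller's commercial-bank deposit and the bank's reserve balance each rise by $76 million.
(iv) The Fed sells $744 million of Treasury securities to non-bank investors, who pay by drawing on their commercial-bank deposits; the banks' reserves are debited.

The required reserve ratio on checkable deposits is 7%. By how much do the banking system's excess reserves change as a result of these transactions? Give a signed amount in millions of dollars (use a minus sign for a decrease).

OMO purchase (from banks) $883 million: reserves +$883M, deposits 0.
FX purchase $926 million: reserves +$926M, deposits 0.
Asset purchase (from non-banks) $76 million: reserves +$76M, deposits +$76M.
Asset sale (to non-banks) $744 million: reserves −$744M, deposits −$744M.
Totals: Δreserves = +$1141M, Δdeposits = −$668M.
Δrequired reserves = 7% × −$668M = −$46.76M.
Δexcess reserves = Δreserves − Δrequired = +$1141M − (−$46.76M) = +$1187.76 million.

+$1187.76 million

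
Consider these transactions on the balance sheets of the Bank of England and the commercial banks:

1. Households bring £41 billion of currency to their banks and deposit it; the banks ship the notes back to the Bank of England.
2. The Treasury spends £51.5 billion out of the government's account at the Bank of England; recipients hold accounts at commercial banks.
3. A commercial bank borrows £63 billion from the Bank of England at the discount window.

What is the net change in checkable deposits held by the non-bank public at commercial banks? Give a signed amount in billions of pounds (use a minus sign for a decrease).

Currency deposit £41 billion: non-bank counterparties' bank balances rise → +£41B.
Government spending £51.5 billion: non-bank counterparties' bank balances rise → +£51.5B.
Discount-window loan £63 billion: the counterparty is a bank, so public deposits are unchanged → 0.
Net: 41 + 51.5 + 0 = +£92.5 billion.

+£92.5 billion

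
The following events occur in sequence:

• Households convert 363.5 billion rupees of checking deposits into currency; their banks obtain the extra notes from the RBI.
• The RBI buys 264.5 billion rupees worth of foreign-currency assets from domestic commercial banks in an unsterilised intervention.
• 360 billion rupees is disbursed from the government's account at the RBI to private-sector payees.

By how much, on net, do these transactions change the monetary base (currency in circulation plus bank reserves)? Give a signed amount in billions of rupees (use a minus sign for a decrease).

+624.5 billion

RBI balance sheet:
  Assets:      Foreign assets +264.5B
  Liabilities: Bank reserves +261B, Currency in circulation +363.5B, Government deposits −360B
Commercial banking system:
  Assets:      Reserves at CB +261B, Foreign assets −264.5B
  Liabilities: Checkable deposits −3.5B
Monetary base = currency + reserves: +363.5B + (+261B) = +624.5 billion.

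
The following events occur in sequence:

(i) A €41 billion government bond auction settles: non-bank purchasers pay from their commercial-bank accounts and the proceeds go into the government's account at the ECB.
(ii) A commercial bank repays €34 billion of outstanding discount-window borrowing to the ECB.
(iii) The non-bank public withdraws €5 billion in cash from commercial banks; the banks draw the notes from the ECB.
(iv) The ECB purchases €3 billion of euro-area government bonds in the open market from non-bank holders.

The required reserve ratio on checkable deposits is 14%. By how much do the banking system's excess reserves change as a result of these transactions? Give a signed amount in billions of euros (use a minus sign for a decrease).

-€70.98 billion

Government account inflow €41 billion: reserves −€41B, deposits −€41B.
Discount-window repayment €34 billion: reserves −€34B, deposits 0.
Currency withdrawal €5 billion: reserves −€5B, deposits −€5B.
Asset purchase (from non-banks) €3 billion: reserves +€3B, deposits +€3B.
Totals: Δreserves = −€77B, Δdeposits = −€43B.
Δrequired reserves = 14% × −€43B = −€6.02B.
Δexcess reserves = Δreserves − Δrequired = −€77B − (−€6.02B) = -€70.98 billion.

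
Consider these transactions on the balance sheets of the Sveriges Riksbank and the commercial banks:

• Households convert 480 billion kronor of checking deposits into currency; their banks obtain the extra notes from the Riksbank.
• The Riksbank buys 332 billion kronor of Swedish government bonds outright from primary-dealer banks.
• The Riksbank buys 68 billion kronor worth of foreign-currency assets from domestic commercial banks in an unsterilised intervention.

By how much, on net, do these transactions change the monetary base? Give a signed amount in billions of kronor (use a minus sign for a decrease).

Currency withdrawal 480 billion kronor: just a shift between currency and reserves — both are base money → 0.
OMO purchase (from banks) 332 billion kronor: Riksbank balance sheet expands → +332B.
FX purchase 68 billion kronor: Riksbank balance sheet expands → +68B.
Net: 0 + 332 + 68 = +400 billion.

+400 billion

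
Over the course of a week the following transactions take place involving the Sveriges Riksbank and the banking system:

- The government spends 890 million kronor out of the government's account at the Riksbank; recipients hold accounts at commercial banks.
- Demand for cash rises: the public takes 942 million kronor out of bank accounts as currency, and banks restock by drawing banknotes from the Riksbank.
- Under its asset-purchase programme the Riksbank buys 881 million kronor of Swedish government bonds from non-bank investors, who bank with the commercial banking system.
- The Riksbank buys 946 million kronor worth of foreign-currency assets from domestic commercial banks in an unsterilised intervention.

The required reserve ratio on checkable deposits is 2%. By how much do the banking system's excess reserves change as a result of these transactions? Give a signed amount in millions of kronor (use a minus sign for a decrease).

Government spending 890 million kronor: reserves +890M, deposits +890M.
Currency withdrawal 942 million kronor: reserves −942M, deposits −942M.
Asset purchase (from non-banks) 881 million kronor: reserves +881M, deposits +881M.
FX purchase 946 million kronor: reserves +946M, deposits 0.
Totals: Δreserves = +1775M, Δdeposits = +829M.
Δrequired reserves = 2% × +829M = +16.58M.
Δexcess reserves = Δreserves − Δrequired = +1775M − (+16.58M) = +1758.42 million.

+1758.42 million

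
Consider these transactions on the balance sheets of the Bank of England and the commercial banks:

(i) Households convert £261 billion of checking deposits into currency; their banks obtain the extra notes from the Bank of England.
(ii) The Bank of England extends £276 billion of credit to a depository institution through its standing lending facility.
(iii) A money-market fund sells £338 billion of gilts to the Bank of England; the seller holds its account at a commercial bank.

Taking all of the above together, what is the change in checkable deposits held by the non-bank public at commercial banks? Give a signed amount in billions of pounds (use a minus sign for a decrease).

Currency withdrawal £261 billion: non-bank counterparties' bank balances fall → −£261B.
Discount-window loan £276 billion: the counterparty is a bank, so public deposits are unchanged → 0.
Asset purchase (from non-banks) £338 billion: non-bank counterparties' bank balances rise → +£338B.
Net: −261 + 0 + 338 = +£77 billion.

+£77 billion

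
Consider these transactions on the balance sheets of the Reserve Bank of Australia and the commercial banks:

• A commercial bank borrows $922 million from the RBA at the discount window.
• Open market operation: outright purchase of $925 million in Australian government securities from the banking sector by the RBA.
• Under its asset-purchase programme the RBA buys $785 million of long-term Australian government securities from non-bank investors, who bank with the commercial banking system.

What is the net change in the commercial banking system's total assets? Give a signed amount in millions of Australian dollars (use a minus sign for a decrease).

RBA balance sheet:
  Assets:      Securities +$1710M, Loans to banks +$922M
  Liabilities: Bank reserves +$2632M
Commercial banking system:
  Assets:      Reserves at CB +$2632M, Securities −$925M
  Liabilities: Checkable deposits +$785M, Borrowings from CB +$922M
Change in total bank assets = +$1707 million.

+$1707 million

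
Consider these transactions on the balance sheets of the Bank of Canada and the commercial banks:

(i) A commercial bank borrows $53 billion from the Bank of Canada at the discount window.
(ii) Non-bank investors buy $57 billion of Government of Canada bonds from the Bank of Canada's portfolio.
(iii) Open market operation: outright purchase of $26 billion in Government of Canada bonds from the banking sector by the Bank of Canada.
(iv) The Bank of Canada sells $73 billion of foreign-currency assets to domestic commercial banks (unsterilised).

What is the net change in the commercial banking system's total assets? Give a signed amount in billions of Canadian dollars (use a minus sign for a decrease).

-$4 billion

Bank of Canada balance sheet:
  Assets:      Securities −$31B, Loans to banks +$53B, Foreign assets −$73B
  Liabilities: Bank reserves −$51B
Commercial banking system:
  Assets:      Reserves at CB −$51B, Securities −$26B, Foreign assets +$73B
  Liabilities: Checkable deposits −$57B, Borrowings from CB +$53B
Change in total bank assets = -$4 billion.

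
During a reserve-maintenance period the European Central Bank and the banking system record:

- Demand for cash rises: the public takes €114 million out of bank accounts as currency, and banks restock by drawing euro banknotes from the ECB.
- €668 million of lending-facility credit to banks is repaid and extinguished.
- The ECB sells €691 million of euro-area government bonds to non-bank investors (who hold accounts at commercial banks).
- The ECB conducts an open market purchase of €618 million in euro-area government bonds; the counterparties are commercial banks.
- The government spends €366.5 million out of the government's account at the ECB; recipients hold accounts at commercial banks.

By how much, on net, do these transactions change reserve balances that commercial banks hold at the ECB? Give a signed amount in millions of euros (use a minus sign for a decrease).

-€488.5 million

Currency withdrawal €114 million: banks swap reserves for currency → −€114M.
Discount-window repayment €668 million: repayment is debited from reserves → −€668M.
Asset sale (to non-banks) €691 million: the non-bank buyers' banks settle from reserves → −€691M.
OMO purchase (from banks) €618 million: the ECB pays by crediting reserve accounts → +€618M.
Government spending €366.5 million: government payments flow into bank reserve accounts → +€366.5M.
Net: −114 − 668 − 691 + 618 + 366.5 = -€488.5 million.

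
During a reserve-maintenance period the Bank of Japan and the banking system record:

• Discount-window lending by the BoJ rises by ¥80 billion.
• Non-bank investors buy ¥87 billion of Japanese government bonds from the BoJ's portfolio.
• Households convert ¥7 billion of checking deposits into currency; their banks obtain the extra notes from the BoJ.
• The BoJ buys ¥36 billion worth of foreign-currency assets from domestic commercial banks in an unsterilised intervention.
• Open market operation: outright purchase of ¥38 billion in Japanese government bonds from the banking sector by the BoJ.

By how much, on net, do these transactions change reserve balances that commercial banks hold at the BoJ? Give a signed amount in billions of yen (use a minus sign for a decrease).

+¥60 billion

BoJ balance sheet:
  Assets:      Securities −¥49B, Loans to banks +¥80B, Foreign assets +¥36B
  Liabilities: Bank reserves +¥60B, Currency in circulation +¥7B
So the change in reserve balances that commercial banks hold at the BoJ is +¥60 billion.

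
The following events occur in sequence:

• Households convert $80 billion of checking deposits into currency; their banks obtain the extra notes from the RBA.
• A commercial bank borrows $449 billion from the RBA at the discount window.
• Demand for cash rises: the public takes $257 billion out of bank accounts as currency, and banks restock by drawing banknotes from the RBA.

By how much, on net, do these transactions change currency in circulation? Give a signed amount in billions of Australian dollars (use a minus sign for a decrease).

+$337 billion

Currency withdrawal $80 billion: notes leave the central bank → +$80B.
Discount-window loan $449 billion: no currency enters or leaves circulation → 0.
Currency withdrawal $257 billion: notes leave the central bank → +$257B.
Net: 80 + 0 + 257 = +$337 billion.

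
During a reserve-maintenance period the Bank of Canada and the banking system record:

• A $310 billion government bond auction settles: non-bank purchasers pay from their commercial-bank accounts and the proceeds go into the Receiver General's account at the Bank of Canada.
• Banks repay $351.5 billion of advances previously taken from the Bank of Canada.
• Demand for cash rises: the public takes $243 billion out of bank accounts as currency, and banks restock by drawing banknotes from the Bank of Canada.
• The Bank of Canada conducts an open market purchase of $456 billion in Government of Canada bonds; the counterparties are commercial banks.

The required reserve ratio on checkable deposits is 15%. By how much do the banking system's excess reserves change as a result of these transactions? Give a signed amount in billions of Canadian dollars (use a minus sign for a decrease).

-$365.55 billion

Government account inflow $310 billion: reserves −$310B, deposits −$310B.
Discount-window repayment $351.5 billion: reserves −$351.5B, deposits 0.
Currency withdrawal $243 billion: reserves −$243B, deposits −$243B.
OMO purchase (from banks) $456 billion: reserves +$456B, deposits 0.
Totals: Δreserves = −$448.5B, Δdeposits = −$553B.
Δrequired reserves = 15% × −$553B = −$82.95B.
Δexcess reserves = Δreserves − Δrequired = −$448.5B − (−$82.95B) = -$365.55 billion.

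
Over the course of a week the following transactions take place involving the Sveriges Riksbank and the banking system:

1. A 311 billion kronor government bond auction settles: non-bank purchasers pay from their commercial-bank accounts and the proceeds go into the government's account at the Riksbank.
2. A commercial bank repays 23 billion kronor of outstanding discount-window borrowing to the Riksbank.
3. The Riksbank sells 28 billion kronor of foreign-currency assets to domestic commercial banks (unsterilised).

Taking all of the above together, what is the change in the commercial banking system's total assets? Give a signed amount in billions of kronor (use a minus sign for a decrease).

-334 billion

Government account inflow 311 billion kronor: bank balance sheets shrink → −311B.
Discount-window repayment 23 billion kronor: bank balance sheets shrink → −23B.
FX sale 28 billion kronor: just an asset swap on bank balance sheets → 0.
Net: −311 − 23 + 0 = -334 billion.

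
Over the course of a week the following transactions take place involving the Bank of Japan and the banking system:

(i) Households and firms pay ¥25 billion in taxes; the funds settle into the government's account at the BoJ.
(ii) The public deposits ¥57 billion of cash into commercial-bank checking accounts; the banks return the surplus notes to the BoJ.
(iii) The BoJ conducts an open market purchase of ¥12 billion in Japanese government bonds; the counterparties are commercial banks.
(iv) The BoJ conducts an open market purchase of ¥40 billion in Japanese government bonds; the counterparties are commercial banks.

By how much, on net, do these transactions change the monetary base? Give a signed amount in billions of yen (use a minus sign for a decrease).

+¥27 billion

BoJ balance sheet:
  Assets:      Securities +¥52B
  Liabilities: Bank reserves +¥84B, Currency in circulation −¥57B, Government deposits +¥25B
Monetary base = currency + reserves: −¥57B + (+¥84B) = +¥27 billion.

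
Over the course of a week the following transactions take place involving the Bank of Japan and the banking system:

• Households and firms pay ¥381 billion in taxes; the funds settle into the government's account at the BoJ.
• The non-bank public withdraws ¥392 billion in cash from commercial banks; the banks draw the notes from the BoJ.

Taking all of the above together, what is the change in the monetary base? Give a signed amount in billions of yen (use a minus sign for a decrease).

Government account inflow ¥381 billion: reserves shift to a non-base liability → −¥381B.
Currency withdrawal ¥392 billion: just a shift between currency and reserves — both are base money → 0.
Net: −381 + 0 = -¥381 billion.

-¥381 billion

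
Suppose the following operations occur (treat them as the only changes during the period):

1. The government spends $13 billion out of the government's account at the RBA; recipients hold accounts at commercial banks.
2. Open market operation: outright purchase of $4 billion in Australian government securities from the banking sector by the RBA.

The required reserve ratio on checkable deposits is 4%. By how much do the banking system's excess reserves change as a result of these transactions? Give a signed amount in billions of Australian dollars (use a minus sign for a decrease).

Government spending $13 billion: reserves +$13B, deposits +$13B.
OMO purchase (from banks) $4 billion: reserves +$4B, deposits 0.
Totals: Δreserves = +$17B, Δdeposits = +$13B.
Δrequired reserves = 4% × +$13B = +$0.52B.
Δexcess reserves = Δreserves − Δrequired = +$17B − (+$0.52B) = +$16.48 billion.

+$16.48 billion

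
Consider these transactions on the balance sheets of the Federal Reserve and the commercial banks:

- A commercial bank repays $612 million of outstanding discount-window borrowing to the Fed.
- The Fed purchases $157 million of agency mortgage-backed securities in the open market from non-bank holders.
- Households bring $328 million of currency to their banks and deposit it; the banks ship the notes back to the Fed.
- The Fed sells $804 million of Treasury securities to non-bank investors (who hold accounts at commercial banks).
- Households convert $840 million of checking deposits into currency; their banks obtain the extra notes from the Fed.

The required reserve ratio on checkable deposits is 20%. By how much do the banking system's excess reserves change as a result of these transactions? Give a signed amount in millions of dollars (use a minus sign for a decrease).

-$1539.2 million

Discount-window repayment $612 million: reserves −$612M, deposits 0.
Asset purchase (from non-banks) $157 million: reserves +$157M, deposits +$157M.
Currency deposit $328 million: reserves +$328M, deposits +$328M.
Asset sale (to non-banks) $804 million: reserves −$804M, deposits −$804M.
Currency withdrawal $840 million: reserves −$840M, deposits −$840M.
Totals: Δreserves = −$1771M, Δdeposits = −$1159M.
Δrequired reserves = 20% × −$1159M = −$231.8M.
Δexcess reserves = Δreserves − Δrequired = −$1771M − (−$231.8M) = -$1539.2 million.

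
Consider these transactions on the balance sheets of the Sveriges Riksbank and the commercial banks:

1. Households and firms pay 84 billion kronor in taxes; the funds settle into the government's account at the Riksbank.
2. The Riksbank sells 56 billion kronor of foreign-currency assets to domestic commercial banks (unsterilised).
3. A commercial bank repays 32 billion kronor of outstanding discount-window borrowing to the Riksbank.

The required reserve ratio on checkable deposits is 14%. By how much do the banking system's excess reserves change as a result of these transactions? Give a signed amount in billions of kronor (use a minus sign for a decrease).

Government account inflow 84 billion kronor: reserves −84B, deposits −84B.
FX sale 56 billion kronor: reserves −56B, deposits 0.
Discount-window repayment 32 billion kronor: reserves −32B, deposits 0.
Totals: Δreserves = −172B, Δdeposits = −84B.
Δrequired reserves = 14% × −84B = −11.76B.
Δexcess reserves = Δreserves − Δrequired = −172B − (−11.76B) = -160.24 billion.

-160.24 billion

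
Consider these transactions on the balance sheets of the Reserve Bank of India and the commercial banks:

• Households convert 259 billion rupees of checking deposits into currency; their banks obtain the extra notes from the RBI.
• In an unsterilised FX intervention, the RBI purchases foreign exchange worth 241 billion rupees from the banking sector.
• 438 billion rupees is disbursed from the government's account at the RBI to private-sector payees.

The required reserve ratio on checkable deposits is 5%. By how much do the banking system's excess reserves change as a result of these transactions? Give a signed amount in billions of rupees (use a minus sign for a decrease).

+411.05 billion

Currency withdrawal 259 billion rupees: reserves −259B, deposits −259B.
FX purchase 241 billion rupees: reserves +241B, deposits 0.
Government spending 438 billion rupees: reserves +438B, deposits +438B.
Totals: Δreserves = +420B, Δdeposits = +179B.
Δrequired reserves = 5% × +179B = +8.95B.
Δexcess reserves = Δreserves − Δrequired = +420B − (+8.95B) = +411.05 billion.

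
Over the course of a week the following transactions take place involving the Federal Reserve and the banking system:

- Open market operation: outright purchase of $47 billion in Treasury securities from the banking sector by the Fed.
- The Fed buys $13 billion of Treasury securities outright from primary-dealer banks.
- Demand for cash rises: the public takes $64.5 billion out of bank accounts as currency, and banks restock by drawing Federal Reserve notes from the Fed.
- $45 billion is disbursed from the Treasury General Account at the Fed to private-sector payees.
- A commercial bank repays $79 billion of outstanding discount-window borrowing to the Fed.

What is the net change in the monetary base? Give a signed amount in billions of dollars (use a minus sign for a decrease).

+$26 billion

Fed balance sheet:
  Assets:      Securities +$60B, Loans to banks −$79B
  Liabilities: Bank reserves −$38.5B, Currency in circulation +$64.5B, Government deposits −$45B
Monetary base = currency + reserves: +$64.5B + (−$38.5B) = +$26 billion.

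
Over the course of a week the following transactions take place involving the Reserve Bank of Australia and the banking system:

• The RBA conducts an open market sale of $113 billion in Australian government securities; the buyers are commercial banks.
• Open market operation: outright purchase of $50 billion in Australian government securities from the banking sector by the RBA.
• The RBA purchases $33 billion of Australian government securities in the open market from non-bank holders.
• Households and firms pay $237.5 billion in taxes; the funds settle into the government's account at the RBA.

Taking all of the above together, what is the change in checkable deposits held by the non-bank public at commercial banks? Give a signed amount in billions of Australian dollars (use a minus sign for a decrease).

OMO sale (to banks) $113 billion: the counterparty is a bank, so public deposits are unchanged → 0.
OMO purchase (from banks) $50 billion: the counterparty is a bank, so public deposits are unchanged → 0.
Asset purchase (from non-banks) $33 billion: non-bank counterparties' bank balances rise → +$33B.
Government account inflow $237.5 billion: non-bank counterparties' bank balances fall → −$237.5B.
Net: 0 + 0 + 33 − 237.5 = -$204.5 billion.

-$204.5 billion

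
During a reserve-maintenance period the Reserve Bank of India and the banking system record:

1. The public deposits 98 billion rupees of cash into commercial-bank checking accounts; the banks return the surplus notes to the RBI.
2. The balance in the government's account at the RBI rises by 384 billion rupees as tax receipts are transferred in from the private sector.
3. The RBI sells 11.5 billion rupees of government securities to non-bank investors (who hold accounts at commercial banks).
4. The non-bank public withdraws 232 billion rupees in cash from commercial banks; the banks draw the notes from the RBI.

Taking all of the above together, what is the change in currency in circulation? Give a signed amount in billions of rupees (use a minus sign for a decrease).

+134 billion

RBI balance sheet:
  Assets:      Securities −11.5B
  Liabilities: Bank reserves −529.5B, Currency in circulation +134B, Government deposits +384B
So the change in currency in circulation is +134 billion.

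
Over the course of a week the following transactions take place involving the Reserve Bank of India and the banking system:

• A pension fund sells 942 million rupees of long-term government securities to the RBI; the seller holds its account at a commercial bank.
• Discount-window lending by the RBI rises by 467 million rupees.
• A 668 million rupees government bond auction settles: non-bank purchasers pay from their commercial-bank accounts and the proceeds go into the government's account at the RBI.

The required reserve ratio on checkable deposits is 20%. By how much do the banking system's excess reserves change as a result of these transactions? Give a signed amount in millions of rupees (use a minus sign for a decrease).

+686.2 million

Asset purchase (from non-banks) 942 million rupees: reserves +942M, deposits +942M.
Discount-window loan 467 million rupees: reserves +467M, deposits 0.
Government account inflow 668 million rupees: reserves −668M, deposits −668M.
Totals: Δreserves = +741M, Δdeposits = +274M.
Δrequired reserves = 20% × +274M = +54.8M.
Δexcess reserves = Δreserves − Δrequired = +741M − (+54.8M) = +686.2 million.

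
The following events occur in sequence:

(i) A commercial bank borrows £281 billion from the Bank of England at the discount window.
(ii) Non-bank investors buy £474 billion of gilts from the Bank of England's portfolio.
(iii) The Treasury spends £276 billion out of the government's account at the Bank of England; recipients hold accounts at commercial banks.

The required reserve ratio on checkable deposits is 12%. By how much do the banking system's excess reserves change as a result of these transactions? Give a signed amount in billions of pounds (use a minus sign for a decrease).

+£106.76 billion

Discount-window loan £281 billion: reserves +£281B, deposits 0.
Asset sale (to non-banks) £474 billion: reserves −£474B, deposits −£474B.
Government spending £276 billion: reserves +£276B, deposits +£276B.
Totals: Δreserves = +£83B, Δdeposits = −£198B.
Δrequired reserves = 12% × −£198B = −£23.76B.
Δexcess reserves = Δreserves − Δrequired = +£83B − (−£23.76B) = +£106.76 billion.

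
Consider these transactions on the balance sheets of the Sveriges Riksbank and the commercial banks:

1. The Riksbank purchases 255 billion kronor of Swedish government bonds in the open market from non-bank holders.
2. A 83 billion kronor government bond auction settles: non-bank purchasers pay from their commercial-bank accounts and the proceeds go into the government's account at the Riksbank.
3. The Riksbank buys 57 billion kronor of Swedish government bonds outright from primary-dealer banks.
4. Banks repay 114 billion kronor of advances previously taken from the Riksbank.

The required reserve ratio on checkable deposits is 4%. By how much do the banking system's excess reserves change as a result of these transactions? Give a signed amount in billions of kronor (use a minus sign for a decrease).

Asset purchase (from non-banks) 255 billion kronor: reserves +255B, deposits +255B.
Government account inflow 83 billion kronor: reserves −83B, deposits −83B.
OMO purchase (from banks) 57 billion kronor: reserves +57B, deposits 0.
Discount-window repayment 114 billion kronor: reserves −114B, deposits 0.
Totals: Δreserves = +115B, Δdeposits = +172B.
Δrequired reserves = 4% × +172B = +6.88B.
Δexcess reserves = Δreserves − Δrequired = +115B − (+6.88B) = +108.12 billion.

+108.12 billion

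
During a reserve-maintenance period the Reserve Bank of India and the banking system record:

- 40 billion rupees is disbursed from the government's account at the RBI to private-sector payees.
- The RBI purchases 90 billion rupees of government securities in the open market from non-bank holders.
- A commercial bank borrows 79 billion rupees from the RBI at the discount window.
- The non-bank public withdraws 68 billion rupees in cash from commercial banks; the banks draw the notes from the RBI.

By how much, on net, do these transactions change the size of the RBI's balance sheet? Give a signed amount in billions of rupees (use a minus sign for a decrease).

RBI balance sheet:
  Assets:      Securities +90B, Loans to banks +79B
  Liabilities: Bank reserves +141B, Currency in circulation +68B, Government deposits −40B
Change in total RBI assets = +169 billion.

+169 billion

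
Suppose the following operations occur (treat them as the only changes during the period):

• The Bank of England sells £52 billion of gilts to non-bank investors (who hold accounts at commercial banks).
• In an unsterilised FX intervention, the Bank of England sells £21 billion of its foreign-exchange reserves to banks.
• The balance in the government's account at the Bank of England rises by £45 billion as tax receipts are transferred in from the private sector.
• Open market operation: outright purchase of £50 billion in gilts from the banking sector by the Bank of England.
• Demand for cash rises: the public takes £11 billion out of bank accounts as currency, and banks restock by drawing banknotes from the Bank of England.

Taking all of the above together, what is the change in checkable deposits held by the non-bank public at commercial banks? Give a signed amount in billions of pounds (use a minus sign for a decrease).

Bank of England balance sheet:
  Assets:      Securities −£2B, Foreign assets −£21B
  Liabilities: Bank reserves −£79B, Currency in circulation +£11B, Government deposits +£45B
Commercial banking system:
  Assets:      Reserves at CB −£79B, Securities −£50B, Foreign assets +£21B
  Liabilities: Checkable deposits −£108B
So the change in checkable deposits held by the non-bank public at commercial banks is -£108 billion.

-£108 billion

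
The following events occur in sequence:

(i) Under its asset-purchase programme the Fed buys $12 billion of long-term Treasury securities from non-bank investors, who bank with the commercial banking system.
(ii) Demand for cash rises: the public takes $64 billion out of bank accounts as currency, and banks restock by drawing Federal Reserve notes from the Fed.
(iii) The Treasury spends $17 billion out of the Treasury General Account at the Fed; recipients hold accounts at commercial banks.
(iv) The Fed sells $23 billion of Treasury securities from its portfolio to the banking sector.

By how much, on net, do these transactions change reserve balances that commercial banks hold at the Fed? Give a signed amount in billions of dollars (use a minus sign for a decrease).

Fed balance sheet:
  Assets:      Securities −$11B
  Liabilities: Bank reserves −$58B, Currency in circulation +$64B, Government deposits −$17B
So the change in reserve balances that commercial banks hold at the Fed is -$58 billion.

-$58 billion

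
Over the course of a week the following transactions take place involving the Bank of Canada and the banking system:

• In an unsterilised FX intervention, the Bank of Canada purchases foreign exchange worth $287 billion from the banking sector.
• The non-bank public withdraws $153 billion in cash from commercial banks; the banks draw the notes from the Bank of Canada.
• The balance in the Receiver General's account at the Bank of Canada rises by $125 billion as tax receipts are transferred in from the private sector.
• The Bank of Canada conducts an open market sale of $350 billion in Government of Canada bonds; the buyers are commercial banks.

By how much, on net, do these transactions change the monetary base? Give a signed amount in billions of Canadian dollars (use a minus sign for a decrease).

FX purchase $287 billion: Bank of Canada balance sheet expands → +$287B.
Currency withdrawal $153 billion: just a shift between currency and reserves — both are base money → 0.
Government account inflow $125 billion: reserves shift to a non-base liability → −$125B.
OMO sale (to banks) $350 billion: Bank of Canada balance sheet contracts → −$350B.
Net: 287 + 0 − 125 − 350 = -$188 billion.

-$188 billion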